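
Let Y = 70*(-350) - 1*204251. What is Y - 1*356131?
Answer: -584882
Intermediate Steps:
Y = -228751 (Y = -24500 - 204251 = -228751)
Y - 1*356131 = -228751 - 1*356131 = -228751 - 356131 = -584882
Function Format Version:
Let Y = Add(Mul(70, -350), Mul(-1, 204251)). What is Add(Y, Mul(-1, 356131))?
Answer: -584882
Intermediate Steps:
Y = -228751 (Y = Add(-24500, -204251) = -228751)
Add(Y, Mul(-1, 356131)) = Add(-228751, Mul(-1, 356131)) = Add(-228751, -356131) = -584882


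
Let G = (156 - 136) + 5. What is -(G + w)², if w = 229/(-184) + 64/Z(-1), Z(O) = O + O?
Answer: -2301289/33856 ≈ -67.973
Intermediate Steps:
Z(O) = 2*O
w = -6117/184 (w = 229/(-184) + 64/((2*(-1))) = 229*(-1/184) + 64/(-2) = -229/184 + 64*(-½) = -229/184 - 32 = -6117/184 ≈ -33.245)
G = 25 (G = 20 + 5 = 25)
-(G + w)² = -(25 - 6117/184)² = -(-1517/184)² = -1*2301289/33856 = -2301289/33856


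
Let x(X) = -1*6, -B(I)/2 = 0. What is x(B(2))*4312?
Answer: -25872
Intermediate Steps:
B(I) = 0 (B(I) = -2*0 = 0)
x(X) = -6
x(B(2))*4312 = -6*4312 = -25872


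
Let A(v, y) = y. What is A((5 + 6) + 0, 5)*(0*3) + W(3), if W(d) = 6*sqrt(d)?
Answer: 6*sqrt(3) ≈ 10.392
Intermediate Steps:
A((5 + 6) + 0, 5)*(0*3) + W(3) = 5*(0*3) + 6*sqrt(3) = 5*0 + 6*sqrt(3) = 0 + 6*sqrt(3) = 6*sqrt(3)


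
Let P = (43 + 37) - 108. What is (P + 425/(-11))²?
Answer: 537289/121 ≈ 4440.4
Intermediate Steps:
P = -28 (P = 80 - 108 = -28)
(P + 425/(-11))² = (-28 + 425/(-11))² = (-28 + 425*(-1/11))² = (-28 - 425/11)² = (-733/11)² = 537289/121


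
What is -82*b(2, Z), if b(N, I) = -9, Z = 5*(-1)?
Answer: 738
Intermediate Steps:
Z = -5
-82*b(2, Z) = -82*(-9) = 738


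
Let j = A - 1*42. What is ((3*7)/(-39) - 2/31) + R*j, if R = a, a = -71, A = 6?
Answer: 1029825/403 ≈ 2555.4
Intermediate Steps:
R = -71
j = -36 (j = 6 - 1*42 = 6 - 42 = -36)
((3*7)/(-39) - 2/31) + R*j = ((3*7)/(-39) - 2/31) - 71*(-36) = (21*(-1/39) - 2*1/31) + 2556 = (-7/13 - 2/31) + 2556 = -243/403 + 2556 = 1029825/403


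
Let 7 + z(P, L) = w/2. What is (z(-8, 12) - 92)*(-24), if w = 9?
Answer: 2268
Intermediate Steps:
z(P, L) = -5/2 (z(P, L) = -7 + 9/2 = -5/2)
(z(-8, 12) - 92)*(-24) = (-5/2 - 92)*(-24) = -189/2*(-24) = 2268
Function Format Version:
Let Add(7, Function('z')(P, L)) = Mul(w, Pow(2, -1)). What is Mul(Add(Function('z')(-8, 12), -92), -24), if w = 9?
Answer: 2268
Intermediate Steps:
Function('z')(P, L) = Rational(-5, 2) (Function('z')(P, L) = Add(-7, Mul(9, Pow(2, -1))) = Add(-7, Mul(9, Rational(1, 2))) = Add(-7, Rational(9, 2)) = Rational(-5, 2))
Mul(Add(Function('z')(-8, 12), -92), -24) = Mul(Add(Rational(-5, 2), -92), -24) = Mul(Rational(-189, 2), -24) = 2268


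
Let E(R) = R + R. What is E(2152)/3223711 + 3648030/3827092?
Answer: 5888333121649/6168719289206 ≈ 0.95455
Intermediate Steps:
E(R) = 2*R
E(2152)/3223711 + 3648030/3827092 = (2*2152)/3223711 + 3648030/3827092 = 4304*(1/3223711) + 3648030*(1/3827092) = 4304/3223711 + 1824015/1913546 = 5888333121649/6168719289206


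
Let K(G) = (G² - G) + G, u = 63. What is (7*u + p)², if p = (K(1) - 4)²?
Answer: 202500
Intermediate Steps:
K(G) = G²
p = 9 (p = (1² - 4)² = (1 - 4)² = (-3)² = 9)
(7*u + p)² = (7*63 + 9)² = (441 + 9)² = 450² = 202500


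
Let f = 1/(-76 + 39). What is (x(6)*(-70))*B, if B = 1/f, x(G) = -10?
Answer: -25900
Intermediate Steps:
f = -1/37 (f = 1/(-37) = -1/37 ≈ -0.027027)
B = -37 (B = 1/(-1/37) = -37)
(x(6)*(-70))*B = -10*(-70)*(-37) = 700*(-37) = -25900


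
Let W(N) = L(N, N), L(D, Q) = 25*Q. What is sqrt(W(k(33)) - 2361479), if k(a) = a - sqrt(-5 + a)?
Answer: sqrt(-2360654 - 50*sqrt(7)) ≈ 1536.5*I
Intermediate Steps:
W(N) = 25*N
sqrt(W(k(33)) - 2361479) = sqrt(25*(33 - sqrt(-5 + 33)) - 2361479) = sqrt(25*(33 - sqrt(28)) - 2361479) = sqrt(25*(33 - 2*sqrt(7)) - 2361479) = sqrt((825 - 50*sqrt(7)) - 2361479) = sqrt(-2360654 - 50*sqrt(7))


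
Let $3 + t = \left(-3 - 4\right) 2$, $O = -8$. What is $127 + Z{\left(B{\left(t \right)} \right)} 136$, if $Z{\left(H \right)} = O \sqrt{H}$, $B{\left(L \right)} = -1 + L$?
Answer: $127 - 3264 i \sqrt{2} \approx 127.0 - 4616.0 i$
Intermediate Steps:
$t = -17$ ($t = -3 + \left(-3 - 4\right) 2 = -3 - 14 = -17$)
$Z{\left(H \right)} = - 8 \sqrt{H}$
$127 + Z{\left(B{\left(t \right)} \right)} 136 = 127 + - 8 \sqrt{-1 - 17} \cdot 136 = 127 + - 8 \sqrt{-18} \cdot 136 = 127 + - 8 \cdot 3 i \sqrt{2} \cdot 136 = 127 + - 24 i \sqrt{2} \cdot 136 = 127 - 3264 i \sqrt{2}$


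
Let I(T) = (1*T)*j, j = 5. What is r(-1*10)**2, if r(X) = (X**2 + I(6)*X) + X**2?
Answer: 10000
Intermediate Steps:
I(T) = 5*T (I(T) = (1*T)*5 = T*5 = 5*T)
r(X) = 2*X**2 + 30*X (r(X) = (X**2 + (5*6)*X) + X**2 = (X**2 + 30*X) + X**2 = 2*X**2 + 30*X)
r(-1*10)**2 = (2*(-1*10)*(15 - 1*10))**2 = (2*(-10)*(15 - 10))**2 = (2*(-10)*5)**2 = (-100)**2 = 10000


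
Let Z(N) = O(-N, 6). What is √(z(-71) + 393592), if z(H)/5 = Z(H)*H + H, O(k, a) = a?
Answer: √391107 ≈ 625.39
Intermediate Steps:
Z(N) = 6
z(H) = 35*H (z(H) = 5*(6*H + H) = 5*(7*H) = 35*H)
√(z(-71) + 393592) = √(35*(-71) + 393592) = √(-2485 + 393592) = √391107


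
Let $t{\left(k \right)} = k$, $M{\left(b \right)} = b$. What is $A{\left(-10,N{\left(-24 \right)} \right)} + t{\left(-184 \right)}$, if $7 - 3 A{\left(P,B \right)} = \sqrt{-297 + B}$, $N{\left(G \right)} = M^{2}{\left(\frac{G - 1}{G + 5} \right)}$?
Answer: $- \frac{545}{3} - \frac{4 i \sqrt{6662}}{57} \approx -181.67 - 5.7278 i$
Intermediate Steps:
$N{\left(G \right)} = \frac{\left(-1 + G\right)^{2}}{\left(5 + G\right)^{2}}$ ($N{\left(G \right)} = \left(\frac{G - 1}{G + 5}\right)^{2} = \left(\frac{-1 + G}{5 + G}\right)^{2} = \frac{\left(-1 + G\right)^{2}}{\left(5 + G\right)^{2}}$)
$A{\left(P,B \right)} = \frac{7}{3} - \frac{\sqrt{-297 + B}}{3}$
$A{\left(-10,N{\left(-24 \right)} \right)} + t{\left(-184 \right)} = \left(\frac{7}{3} - \frac{\sqrt{-297 + \frac{\left(-1 - 24\right)^{2}}{\left(5 - 24\right)^{2}}}}{3}\right) - 184 = \left(\frac{7}{3} - \frac{\sqrt{-297 + \frac{\left(-25\right)^{2}}{361}}}{3}\right) - 184 = \left(\frac{7}{3} - \frac{\sqrt{-297 + 625 \cdot \frac{1}{361}}}{3}\right) - 184 = \left(\frac{7}{3} - \frac{\sqrt{-297 + \frac{625}{361}}}{3}\right) - 184 = \left(\frac{7}{3} - \frac{\sqrt{- \frac{106592}{361}}}{3}\right) - 184 = \left(\frac{7}{3} - \frac{\frac{4}{19} i \sqrt{6662}}{3}\right) - 184 = \left(\frac{7}{3} - \frac{4 i \sqrt{6662}}{57}\right) - 184 = - \frac{545}{3} - \frac{4 i \sqrt{6662}}{57}$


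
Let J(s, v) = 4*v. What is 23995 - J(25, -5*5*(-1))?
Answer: 23895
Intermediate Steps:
23995 - J(25, -5*5*(-1)) = 23995 - 4*-5*5*(-1) = 23995 - 4*(-25*(-1)) = 23995 - 4*25 = 23995 - 1*100 = 23995 - 100 = 23895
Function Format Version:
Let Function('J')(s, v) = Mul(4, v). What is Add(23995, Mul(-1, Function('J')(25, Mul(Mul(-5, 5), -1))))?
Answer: 23895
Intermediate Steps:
Add(23995, Mul(-1, Function('J')(25, Mul(Mul(-5, 5), -1)))) = Add(23995, Mul(-1, Mul(4, Mul(Mul(-5, 5), -1)))) = Add(23995, Mul(-1, Mul(4, Mul(-25, -1)))) = Add(23995, Mul(-1, Mul(4, 25))) = Add(23995, Mul(-1, 100)) = Add(23995, -100) = 23895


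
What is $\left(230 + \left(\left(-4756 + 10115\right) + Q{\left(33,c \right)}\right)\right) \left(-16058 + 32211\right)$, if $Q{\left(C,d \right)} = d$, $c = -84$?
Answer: $88922265$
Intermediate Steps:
$\left(230 + \left(\left(-4756 + 10115\right) + Q{\left(33,c \right)}\right)\right) \left(-16058 + 32211\right) = \left(230 + \left(\left(-4756 + 10115\right) - 84\right)\right) \left(-16058 + 32211\right) = \left(230 + \left(5359 - 84\right)\right) 16153 = \left(230 + 5275\right) 16153 = 5505 \cdot 16153 = 88922265$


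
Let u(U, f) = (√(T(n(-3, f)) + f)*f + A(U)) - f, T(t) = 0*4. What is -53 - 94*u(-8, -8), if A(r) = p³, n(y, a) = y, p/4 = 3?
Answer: -163237 + 1504*I*√2 ≈ -1.6324e+5 + 2127.0*I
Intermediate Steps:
p = 12 (p = 4*3 = 12)
T(t) = 0
A(r) = 1728 (A(r) = 12³ = 1728)
u(U, f) = 1728 + f^(3/2) - f (u(U, f) = (√(0 + f)*f + 1728) - f = (√f*f + 1728) - f = (f^(3/2) + 1728) - f = (1728 + f^(3/2)) - f = 1728 + f^(3/2) - f)
-53 - 94*u(-8, -8) = -53 - 94*(1728 + (-8)^(3/2) - 1*(-8)) = -53 - 94*(1728 - 16*I*√2 + 8) = -53 - 94*(1736 - 16*I*√2) = -53 + (-163184 + 1504*I*√2) = -163237 + 1504*I*√2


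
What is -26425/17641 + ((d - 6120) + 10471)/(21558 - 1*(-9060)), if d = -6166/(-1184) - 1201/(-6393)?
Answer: -2771236674633653/2044214336874528 ≈ -1.3556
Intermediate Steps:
d = 20420611/3784656 (d = -6166*(-1/1184) - 1201*(-1/6393) = 3083/592 + 1201/6393 = 20420611/3784656 ≈ 5.3956)
-26425/17641 + ((d - 6120) + 10471)/(21558 - 1*(-9060)) = -26425/17641 + ((20420611/3784656 - 6120) + 10471)/(21558 - 1*(-9060)) = -26425*1/17641 + (-23141674109/3784656 + 10471)/(21558 + 9060) = -26425/17641 + (16487458867/3784656)/30618 = -26425/17641 + (16487458867/3784656)*(1/30618) = -26425/17641 + 16487458867/115878597408 = -2771236674633653/2044214336874528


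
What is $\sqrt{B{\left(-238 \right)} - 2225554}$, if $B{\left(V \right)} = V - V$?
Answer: $i \sqrt{2225554} \approx 1491.8 i$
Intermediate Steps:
$B{\left(V \right)} = 0$
$\sqrt{B{\left(-238 \right)} - 2225554} = \sqrt{0 - 2225554} = \sqrt{-2225554} = i \sqrt{2225554}$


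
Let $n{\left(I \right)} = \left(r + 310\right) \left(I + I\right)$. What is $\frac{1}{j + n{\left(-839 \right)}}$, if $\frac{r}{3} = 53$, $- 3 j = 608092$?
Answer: $- \frac{3}{2969038} \approx -1.0104 \cdot 10^{-6}$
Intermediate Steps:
$j = - \frac{608092}{3}$ ($j = \left(- \frac{1}{3}\right) 608092 = - \frac{608092}{3} \approx -2.027 \cdot 10^{5}$)
$r = 159$ ($r = 3 \cdot 53 = 159$)
$n{\left(I \right)} = 938 I$ ($n{\left(I \right)} = \left(159 + 310\right) \left(I + I\right) = 469 \cdot 2 I = 938 I$)
$\frac{1}{j + n{\left(-839 \right)}} = \frac{1}{- \frac{608092}{3} + 938 \left(-839\right)} = \frac{1}{- \frac{608092}{3} - 786982} = \frac{1}{- \frac{2969038}{3}} = - \frac{3}{2969038}$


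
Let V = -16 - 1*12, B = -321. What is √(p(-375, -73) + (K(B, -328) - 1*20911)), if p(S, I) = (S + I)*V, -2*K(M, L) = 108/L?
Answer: 19*I*√155841/82 ≈ 91.47*I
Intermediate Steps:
K(M, L) = -54/L
V = -28 (V = -16 - 12 = -28)
p(S, I) = -28*I - 28*S (p(S, I) = (S + I)*(-28) = (I + S)*(-28) = -28*I - 28*S)
√(p(-375, -73) + (K(B, -328) - 1*20911)) = √((-28*(-73) - 28*(-375)) + (-54/(-328) - 1*20911)) = √((2044 + 10500) + (-54*(-1/328) - 20911)) = √(12544 + (27/164 - 20911)) = √(12544 - 3429377/164) = √(-1372161/164) = 19*I*√155841/82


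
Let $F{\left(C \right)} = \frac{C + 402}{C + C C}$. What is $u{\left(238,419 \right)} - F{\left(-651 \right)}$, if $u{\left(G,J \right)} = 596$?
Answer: $\frac{84065883}{141050} \approx 596.0$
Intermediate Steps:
$F{\left(C \right)} = \frac{402 + C}{C + C^{2}}$
$u{\left(238,419 \right)} - F{\left(-651 \right)} = 596 - \frac{402 - 651}{\left(-651\right) \left(1 - 651\right)} = 596 - \left(- \frac{1}{651}\right) \frac{1}{-650} \left(-249\right) = 596 - \left(- \frac{1}{651}\right) \left(- \frac{1}{650}\right) \left(-249\right) = 596 - - \frac{83}{141050} = 596 + \frac{83}{141050} = \frac{84065883}{141050}$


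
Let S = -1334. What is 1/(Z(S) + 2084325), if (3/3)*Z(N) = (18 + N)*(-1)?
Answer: 1/2085641 ≈ 4.7947e-7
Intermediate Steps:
Z(N) = -18 - N (Z(N) = (18 + N)*(-1) = -18 - N)
1/(Z(S) + 2084325) = 1/((-18 - 1*(-1334)) + 2084325) = 1/((-18 + 1334) + 2084325) = 1/(1316 + 2084325) = 1/2085641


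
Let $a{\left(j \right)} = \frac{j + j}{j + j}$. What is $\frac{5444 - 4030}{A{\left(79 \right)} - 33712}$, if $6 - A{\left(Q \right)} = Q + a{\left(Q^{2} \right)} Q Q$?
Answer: $- \frac{101}{2859} \approx -0.035327$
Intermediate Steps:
$a{\left(j \right)} = 1$ ($a{\left(j \right)} = \frac{2 j}{2 j} = 2 j \frac{1}{2 j} = 1$)
$A{\left(Q \right)} = 6 - Q - Q^{2}$ ($A{\left(Q \right)} = 6 - \left(Q + 1 Q Q\right) = 6 - \left(Q + Q Q\right) = 6 - \left(Q + Q^{2}\right) = 6 - Q - Q^{2}$)
$\frac{5444 - 4030}{A{\left(79 \right)} - 33712} = \frac{5444 - 4030}{\left(6 - 79 - 79^{2}\right) - 33712} = \frac{1414}{\left(6 - 79 - 6241\right) - 33712} = \frac{1414}{-6314 - 33712} = \frac{1414}{-40026} = 1414 \left(- \frac{1}{40026}\right) = - \frac{101}{2859}$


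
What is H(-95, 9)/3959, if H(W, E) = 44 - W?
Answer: 139/3959 ≈ 0.035110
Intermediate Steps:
H(-95, 9)/3959 = (44 - 1*(-95))/3959 = (44 + 95)*(1/3959) = 139*(1/3959) = 139/3959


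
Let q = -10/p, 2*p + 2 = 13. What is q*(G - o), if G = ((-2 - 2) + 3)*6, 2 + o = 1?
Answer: 100/11 ≈ 9.0909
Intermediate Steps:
o = -1 (o = -2 + 1 = -1)
p = 11/2 (p = -1 + (1/2)*13 = -1 + 13/2 = 11/2 ≈ 5.5000)
q = -20/11 (q = -10/11/2 = -10*2/11 = -20/11 ≈ -1.8182)
G = -6 (G = (-4 + 3)*6 = -1*6 = -6)
q*(G - o) = -20*(-6 - 1*(-1))/11 = -20*(-6 + 1)/11 = -20/11*(-5) = 100/11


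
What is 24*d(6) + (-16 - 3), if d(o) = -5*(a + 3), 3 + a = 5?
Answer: -619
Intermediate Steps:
a = 2 (a = -3 + 5 = 2)
d(o) = -25 (d(o) = -5*(2 + 3) = -5*5 = -25)
24*d(6) + (-16 - 3) = 24*(-25) + (-16 - 3) = -600 - 19 = -619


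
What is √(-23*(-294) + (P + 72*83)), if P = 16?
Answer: √12754 ≈ 112.93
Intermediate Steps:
√(-23*(-294) + (P + 72*83)) = √(-23*(-294) + (16 + 72*83)) = √(6762 + (16 + 5976)) = √(6762 + 5992) = √12754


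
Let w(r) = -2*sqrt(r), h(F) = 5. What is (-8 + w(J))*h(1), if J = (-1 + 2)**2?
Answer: -50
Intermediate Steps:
J = 1 (J = 1**2 = 1)
(-8 + w(J))*h(1) = (-8 - 2*sqrt(1))*5 = (-8 - 2*1)*5 = (-8 - 2)*5 = -10*5 = -50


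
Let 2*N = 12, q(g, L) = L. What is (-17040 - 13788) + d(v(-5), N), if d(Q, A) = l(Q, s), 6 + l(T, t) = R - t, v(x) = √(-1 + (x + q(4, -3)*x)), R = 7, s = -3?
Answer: -30824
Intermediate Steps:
v(x) = √(-1 - 2*x) (v(x) = √(-1 + (x - 3*x)) = √(-1 - 2*x))
N = 6 (N = (½)*12 = 6)
l(T, t) = 1 - t (l(T, t) = -6 + (7 - t) = 1 - t)
d(Q, A) = 4 (d(Q, A) = 1 - 1*(-3) = 1 + 3 = 4)
(-17040 - 13788) + d(v(-5), N) = (-17040 - 13788) + 4 = -30828 + 4 = -30824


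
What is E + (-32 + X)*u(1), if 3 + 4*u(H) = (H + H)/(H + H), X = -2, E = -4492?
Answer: -4475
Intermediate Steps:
u(H) = -½ (u(H) = -¾ + ((H + H)/(H + H))/4 = -¾ + ((2*H)/((2*H)))/4 = -¾ + ((2*H)*(1/(2*H)))/4 = -¾ + (¼)*1 = -¾ + ¼ = -½)
E + (-32 + X)*u(1) = -4492 + (-32 - 2)*(-½) = -4492 - 34*(-½) = -4492 + 17 = -4475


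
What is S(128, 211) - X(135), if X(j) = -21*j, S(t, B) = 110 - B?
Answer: 2734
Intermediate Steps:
S(128, 211) - X(135) = (110 - 1*211) - (-21)*135 = (110 - 211) - 1*(-2835) = -101 + 2835 = 2734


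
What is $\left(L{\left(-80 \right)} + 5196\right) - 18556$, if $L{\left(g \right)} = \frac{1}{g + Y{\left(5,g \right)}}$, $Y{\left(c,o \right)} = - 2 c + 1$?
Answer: $- \frac{1189041}{89} \approx -13360.0$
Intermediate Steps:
$Y{\left(c,o \right)} = 1 - 2 c$
$L{\left(g \right)} = \frac{1}{-9 + g}$ ($L{\left(g \right)} = \frac{1}{g + \left(1 - 10\right)} = \frac{1}{g - 9} = \frac{1}{-9 + g}$)
$\left(L{\left(-80 \right)} + 5196\right) - 18556 = \left(\frac{1}{-9 - 80} + 5196\right) - 18556 = \left(\frac{1}{-89} + 5196\right) - 18556 = \left(- \frac{1}{89} + 5196\right) - 18556 = \frac{462443}{89} - 18556 = - \frac{1189041}{89}$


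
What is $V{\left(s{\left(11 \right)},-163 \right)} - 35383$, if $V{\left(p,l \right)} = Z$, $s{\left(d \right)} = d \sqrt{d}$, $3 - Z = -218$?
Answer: $-35162$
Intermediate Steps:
$Z = 221$ ($Z = 3 - -218 = 3 + 218 = 221$)
$s{\left(d \right)} = d^{\frac{3}{2}}$
$V{\left(p,l \right)} = 221$
$V{\left(s{\left(11 \right)},-163 \right)} - 35383 = 221 - 35383 = -35162$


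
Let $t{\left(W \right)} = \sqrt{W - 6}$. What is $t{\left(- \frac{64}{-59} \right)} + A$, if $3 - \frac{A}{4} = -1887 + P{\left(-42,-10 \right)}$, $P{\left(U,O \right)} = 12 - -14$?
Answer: $7456 + \frac{i \sqrt{17110}}{59} \approx 7456.0 + 2.217 i$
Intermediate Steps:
$P{\left(U,O \right)} = 26$ ($P{\left(U,O \right)} = 12 + 14 = 26$)
$A = 7456$ ($A = 12 - 4 \left(-1887 + 26\right) = 12 - -7444 = 12 + 7444 = 7456$)
$t{\left(W \right)} = \sqrt{-6 + W}$
$t{\left(- \frac{64}{-59} \right)} + A = \sqrt{-6 - \frac{64}{-59}} + 7456 = \sqrt{-6 - - \frac{64}{59}} + 7456 = \sqrt{-6 + \frac{64}{59}} + 7456 = \sqrt{- \frac{290}{59}} + 7456 = \frac{i \sqrt{17110}}{59} + 7456 = 7456 + \frac{i \sqrt{17110}}{59}$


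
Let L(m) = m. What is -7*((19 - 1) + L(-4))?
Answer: -98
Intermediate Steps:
-7*((19 - 1) + L(-4)) = -7*((19 - 1) - 4) = -7*(18 - 4) = -7*14 = -98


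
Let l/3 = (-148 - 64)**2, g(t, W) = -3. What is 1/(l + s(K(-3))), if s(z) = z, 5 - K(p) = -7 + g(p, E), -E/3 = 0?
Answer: 1/134847 ≈ 7.4158e-6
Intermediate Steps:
E = 0 (E = -3*0 = 0)
K(p) = 15 (K(p) = 5 - (-7 - 3) = 5 - 1*(-10) = 5 + 10 = 15)
l = 134832 (l = 3*(-148 - 64)**2 = 3*(-212)**2 = 3*44944 = 134832)
1/(l + s(K(-3))) = 1/(134832 + 15) = 1/134847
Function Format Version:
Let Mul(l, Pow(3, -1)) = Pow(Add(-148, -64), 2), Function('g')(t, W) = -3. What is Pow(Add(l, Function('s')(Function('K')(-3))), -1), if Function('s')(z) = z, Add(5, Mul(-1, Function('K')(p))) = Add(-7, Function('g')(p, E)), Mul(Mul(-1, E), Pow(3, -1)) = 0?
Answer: Rational(1, 134847) ≈ 7.4158e-6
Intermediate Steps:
E = 0 (E = Mul(-3, 0) = 0)
Function('K')(p) = 15 (Function('K')(p) = Add(5, Mul(-1, Add(-7, -3))) = Add(5, Mul(-1, -10)) = Add(5, 10) = 15)
l = 134832 (l = Mul(3, Pow(Add(-148, -64), 2)) = Mul(3, Pow(-212, 2)) = Mul(3, 44944) = 134832)
Pow(Add(l, Function('s')(Function('K')(-3))), -1) = Pow(Add(134832, 15), -1) = Pow(134847, -1) = Rational(1, 134847)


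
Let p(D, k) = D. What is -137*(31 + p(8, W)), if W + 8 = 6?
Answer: -5343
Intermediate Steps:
W = -2 (W = -8 + 6 = -2)
-137*(31 + p(8, W)) = -137*(31 + 8) = -137*39 = -5343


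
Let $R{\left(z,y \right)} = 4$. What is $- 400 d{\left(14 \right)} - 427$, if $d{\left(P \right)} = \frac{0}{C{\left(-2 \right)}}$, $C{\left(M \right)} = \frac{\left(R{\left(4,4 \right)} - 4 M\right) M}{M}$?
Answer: $-427$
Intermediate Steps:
$C{\left(M \right)} = 4 - 4 M$ ($C{\left(M \right)} = \frac{\left(4 - 4 M\right) M}{M} = \frac{M \left(4 - 4 M\right)}{M} = 4 - 4 M$)
$d{\left(P \right)} = 0$ ($d{\left(P \right)} = \frac{0}{4 - -8} = \frac{0}{4 + 8} = \frac{0}{12} = 0 \cdot \frac{1}{12} = 0$)
$- 400 d{\left(14 \right)} - 427 = \left(-400\right) 0 - 427 = 0 - 427 = -427$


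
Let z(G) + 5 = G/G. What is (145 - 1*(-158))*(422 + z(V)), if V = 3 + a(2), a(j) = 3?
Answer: 126654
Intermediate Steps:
V = 6 (V = 3 + 3 = 6)
z(G) = -4 (z(G) = -5 + G/G = -5 + 1 = -4)
(145 - 1*(-158))*(422 + z(V)) = (145 - 1*(-158))*(422 - 4) = (145 + 158)*418 = 303*418 = 126654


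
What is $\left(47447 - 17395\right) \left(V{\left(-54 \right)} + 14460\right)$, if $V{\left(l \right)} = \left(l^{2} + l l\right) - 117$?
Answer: $606299100$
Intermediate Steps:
$V{\left(l \right)} = -117 + 2 l^{2}$ ($V{\left(l \right)} = \left(l^{2} + l^{2}\right) - 117 = 2 l^{2} - 117 = -117 + 2 l^{2}$)
$\left(47447 - 17395\right) \left(V{\left(-54 \right)} + 14460\right) = \left(47447 - 17395\right) \left(\left(-117 + 2 \left(-54\right)^{2}\right) + 14460\right) = 30052 \left(\left(-117 + 2 \cdot 2916\right) + 14460\right) = 30052 \left(\left(-117 + 5832\right) + 14460\right) = 30052 \left(5715 + 14460\right) = 30052 \cdot 20175 = 606299100$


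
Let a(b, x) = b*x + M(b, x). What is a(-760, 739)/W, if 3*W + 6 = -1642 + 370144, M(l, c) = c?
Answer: -186967/40944 ≈ -4.5664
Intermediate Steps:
W = 122832 (W = -2 + (-1642 + 370144)/3 = -2 + (1/3)*368502 = -2 + 122834 = 122832)
a(b, x) = x + b*x (a(b, x) = b*x + x = x + b*x)
a(-760, 739)/W = (739*(1 - 760))/122832 = (739*(-759))*(1/122832) = -560901*1/122832 = -186967/40944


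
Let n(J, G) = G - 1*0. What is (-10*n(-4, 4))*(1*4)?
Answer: -160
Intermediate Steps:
n(J, G) = G (n(J, G) = G + 0 = G)
(-10*n(-4, 4))*(1*4) = (-10*4)*(1*4) = -40*4 = -160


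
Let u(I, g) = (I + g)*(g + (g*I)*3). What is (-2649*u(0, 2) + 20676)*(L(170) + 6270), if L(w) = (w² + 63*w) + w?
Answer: 464184000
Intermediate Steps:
L(w) = w² + 64*w
u(I, g) = (I + g)*(g + 3*I*g) (u(I, g) = (I + g)*(g + (I*g)*3) = (I + g)*(g + 3*I*g))
(-2649*u(0, 2) + 20676)*(L(170) + 6270) = (-5298*(0 + 2 + 3*0² + 3*0*2) + 20676)*(170*(64 + 170) + 6270) = (-5298*(0 + 2 + 3*0 + 0) + 20676)*(170*234 + 6270) = (-5298*(0 + 2 + 0 + 0) + 20676)*(39780 + 6270) = (-5298*2 + 20676)*46050 = (-2649*4 + 20676)*46050 = (-10596 + 20676)*46050 = 10080*46050 = 464184000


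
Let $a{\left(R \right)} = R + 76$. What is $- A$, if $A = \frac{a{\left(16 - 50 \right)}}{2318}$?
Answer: $- \frac{21}{1159} \approx -0.018119$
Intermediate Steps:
$a{\left(R \right)} = 76 + R$
$A = \frac{21}{1159}$ ($A = \frac{76 + \left(16 - 50\right)}{2318} = \left(76 + \left(16 - 50\right)\right) \frac{1}{2318} = \left(76 - 34\right) \frac{1}{2318} = 42 \cdot \frac{1}{2318} = \frac{21}{1159} \approx 0.018119$)
$- A = \left(-1\right) \frac{21}{1159} = - \frac{21}{1159}$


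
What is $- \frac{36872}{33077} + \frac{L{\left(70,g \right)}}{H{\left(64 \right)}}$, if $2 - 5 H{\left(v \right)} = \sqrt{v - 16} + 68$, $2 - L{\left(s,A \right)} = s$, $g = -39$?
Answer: $\frac{4419722}{1079513} - \frac{340 \sqrt{3}}{1077} \approx 3.5474$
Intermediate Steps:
$L{\left(s,A \right)} = 2 - s$
$H{\left(v \right)} = - \frac{66}{5} - \frac{\sqrt{-16 + v}}{5}$ ($H{\left(v \right)} = \frac{2}{5} - \frac{\sqrt{v - 16} + 68}{5} = \frac{2}{5} - \frac{\sqrt{-16 + v} + 68}{5} = \frac{2}{5} - \frac{68 + \sqrt{-16 + v}}{5} = \frac{2}{5} - \left(\frac{68}{5} + \frac{\sqrt{-16 + v}}{5}\right) = - \frac{66}{5} - \frac{\sqrt{-16 + v}}{5}$)
$- \frac{36872}{33077} + \frac{L{\left(70,g \right)}}{H{\left(64 \right)}} = - \frac{36872}{33077} + \frac{2 - 70}{- \frac{66}{5} - \frac{\sqrt{-16 + 64}}{5}} = \left(-36872\right) \frac{1}{33077} + \frac{2 - 70}{- \frac{66}{5} - \frac{\sqrt{48}}{5}} = - \frac{3352}{3007} - \frac{68}{- \frac{66}{5} - \frac{4 \sqrt{3}}{5}}$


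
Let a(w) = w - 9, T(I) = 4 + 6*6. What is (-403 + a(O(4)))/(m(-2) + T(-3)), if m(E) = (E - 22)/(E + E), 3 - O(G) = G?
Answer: -413/46 ≈ -8.9783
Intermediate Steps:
T(I) = 40 (T(I) = 4 + 36 = 40)
O(G) = 3 - G
a(w) = -9 + w
m(E) = (-22 + E)/(2*E) (m(E) = (-22 + E)/((2*E)) = (-22 + E)*(1/(2*E)) = (-22 + E)/(2*E))
(-403 + a(O(4)))/(m(-2) + T(-3)) = (-403 + (-9 + (3 - 1*4)))/((½)*(-22 - 2)/(-2) + 40) = (-403 + (-9 + (3 - 4)))/((½)*(-½)*(-24) + 40) = (-403 + (-9 - 1))/(6 + 40) = (-403 - 10)/46 = -413*1/46 = -413/46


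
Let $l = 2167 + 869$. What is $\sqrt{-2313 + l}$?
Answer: $\sqrt{723} \approx 26.889$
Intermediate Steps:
$l = 3036$
$\sqrt{-2313 + l} = \sqrt{-2313 + 3036} = \sqrt{723}$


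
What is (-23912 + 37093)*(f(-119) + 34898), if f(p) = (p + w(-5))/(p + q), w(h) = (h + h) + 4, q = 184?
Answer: 5979547469/13 ≈ 4.5997e+8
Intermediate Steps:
w(h) = 4 + 2*h (w(h) = 2*h + 4 = 4 + 2*h)
f(p) = (-6 + p)/(184 + p) (f(p) = (p + (4 + 2*(-5)))/(p + 184) = (p + (4 - 10))/(184 + p) = (p - 6)/(184 + p) = (-6 + p)/(184 + p))
(-23912 + 37093)*(f(-119) + 34898) = (-23912 + 37093)*((-6 - 119)/(184 - 119) + 34898) = 13181*(-125/65 + 34898) = 13181*((1/65)*(-125) + 34898) = 13181*(-25/13 + 34898) = 13181*(453649/13) = 5979547469/13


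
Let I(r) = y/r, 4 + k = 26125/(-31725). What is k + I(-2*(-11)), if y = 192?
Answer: 54493/13959 ≈ 3.9038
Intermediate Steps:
k = -6121/1269 (k = -4 + 26125/(-31725) = -4 + 26125*(-1/31725) = -4 - 1045/1269 = -6121/1269 ≈ -4.8235)
I(r) = 192/r
k + I(-2*(-11)) = -6121/1269 + 192/((-2*(-11))) = -6121/1269 + 192/22 = -6121/1269 + 192*(1/22) = -6121/1269 + 96/11 = 54493/13959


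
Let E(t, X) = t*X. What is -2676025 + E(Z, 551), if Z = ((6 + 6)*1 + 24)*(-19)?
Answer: -3052909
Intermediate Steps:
Z = -684 (Z = (12*1 + 24)*(-19) = (12 + 24)*(-19) = 36*(-19) = -684)
E(t, X) = X*t
-2676025 + E(Z, 551) = -2676025 + 551*(-684) = -2676025 - 376884 = -3052909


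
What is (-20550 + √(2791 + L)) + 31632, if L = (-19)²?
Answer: 11082 + 4*√197 ≈ 11138.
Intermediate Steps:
L = 361
(-20550 + √(2791 + L)) + 31632 = (-20550 + √(2791 + 361)) + 31632 = (-20550 + √3152) + 31632 = (-20550 + 4*√197) + 31632 = 11082 + 4*√197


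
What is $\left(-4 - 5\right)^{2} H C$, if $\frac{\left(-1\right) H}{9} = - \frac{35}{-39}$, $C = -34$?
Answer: $\frac{289170}{13} \approx 22244.0$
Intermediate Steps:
$H = - \frac{105}{13}$ ($H = - 9 \left(- \frac{35}{-39}\right) = - 9 \left(\left(-35\right) \left(- \frac{1}{39}\right)\right) = \left(-9\right) \frac{35}{39} = - \frac{105}{13} \approx -8.0769$)
$\left(-4 - 5\right)^{2} H C = \left(-4 - 5\right)^{2} \left(- \frac{105}{13}\right) \left(-34\right) = \left(-9\right)^{2} \left(- \frac{105}{13}\right) \left(-34\right) = 81 \left(- \frac{105}{13}\right) \left(-34\right) = \left(- \frac{8505}{13}\right) \left(-34\right) = \frac{289170}{13}$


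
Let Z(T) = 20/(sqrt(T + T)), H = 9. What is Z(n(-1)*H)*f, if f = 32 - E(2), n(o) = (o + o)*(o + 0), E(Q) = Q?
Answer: 100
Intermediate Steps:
n(o) = 2*o**2 (n(o) = (2*o)*o = 2*o**2)
Z(T) = 10*sqrt(2)/sqrt(T) (Z(T) = 20/(sqrt(2*T)) = 20/((sqrt(2)*sqrt(T))) = 20*(sqrt(2)/(2*sqrt(T))) = 10*sqrt(2)/sqrt(T))
f = 30 (f = 32 - 1*2 = 32 - 2 = 30)
Z(n(-1)*H)*f = (10*sqrt(2)/sqrt((2*(-1)**2)*9))*30 = (10*sqrt(2)/sqrt((2*1)*9))*30 = (10*sqrt(2)/sqrt(2*9))*30 = (10*sqrt(2)/sqrt(18))*30 = (10*sqrt(2)*(sqrt(2)/6))*30 = (10/3)*30 = 100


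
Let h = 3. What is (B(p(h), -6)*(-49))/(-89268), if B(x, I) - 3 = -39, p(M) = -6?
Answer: -147/7439 ≈ -0.019761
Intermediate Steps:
B(x, I) = -36 (B(x, I) = 3 - 39 = -36)
(B(p(h), -6)*(-49))/(-89268) = -36*(-49)/(-89268) = 1764*(-1/89268) = -147/7439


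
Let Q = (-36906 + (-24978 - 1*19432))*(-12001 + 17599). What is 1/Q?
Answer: -1/455206968 ≈ -2.1968e-9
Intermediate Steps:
Q = -455206968 (Q = (-36906 + (-24978 - 19432))*5598 = (-36906 - 44410)*5598 = -81316*5598 = -455206968)
1/Q = 1/(-455206968) = -1/455206968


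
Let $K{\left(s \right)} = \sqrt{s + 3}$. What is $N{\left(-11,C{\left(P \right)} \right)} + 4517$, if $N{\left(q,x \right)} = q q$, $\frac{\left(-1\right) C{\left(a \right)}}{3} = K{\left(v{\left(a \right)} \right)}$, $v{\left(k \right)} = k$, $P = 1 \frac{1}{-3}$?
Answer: $4638$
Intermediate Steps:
$P = - \frac{1}{3}$ ($P = 1 \left(- \frac{1}{3}\right) = - \frac{1}{3} \approx -0.33333$)
$K{\left(s \right)} = \sqrt{3 + s}$
$C{\left(a \right)} = - 3 \sqrt{3 + a}$
$N{\left(q,x \right)} = q^{2}$
$N{\left(-11,C{\left(P \right)} \right)} + 4517 = \left(-11\right)^{2} + 4517 = 121 + 4517 = 4638$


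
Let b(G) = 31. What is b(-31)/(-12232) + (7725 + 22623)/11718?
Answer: 6867657/2654344 ≈ 2.5873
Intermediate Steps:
b(-31)/(-12232) + (7725 + 22623)/11718 = 31/(-12232) + (7725 + 22623)/11718 = 31*(-1/12232) + 30348*(1/11718) = -31/12232 + 562/217 = 6867657/2654344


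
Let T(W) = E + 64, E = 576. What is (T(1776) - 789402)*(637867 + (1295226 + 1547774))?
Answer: -2745575616654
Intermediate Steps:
T(W) = 640 (T(W) = 576 + 64 = 640)
(T(1776) - 789402)*(637867 + (1295226 + 1547774)) = (640 - 789402)*(637867 + (1295226 + 1547774)) = -788762*(637867 + 2843000) = -788762*3480867 = -2745575616654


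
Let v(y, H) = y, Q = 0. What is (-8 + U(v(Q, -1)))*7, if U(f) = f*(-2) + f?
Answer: -56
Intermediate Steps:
U(f) = -f (U(f) = -2*f + f = -f)
(-8 + U(v(Q, -1)))*7 = (-8 - 1*0)*7 = (-8 + 0)*7 = -8*7 = -56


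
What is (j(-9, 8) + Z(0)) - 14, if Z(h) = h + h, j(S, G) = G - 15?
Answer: -21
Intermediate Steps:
j(S, G) = -15 + G
Z(h) = 2*h
(j(-9, 8) + Z(0)) - 14 = ((-15 + 8) + 2*0) - 14 = (-7 + 0) - 14 = -7 - 14 = -21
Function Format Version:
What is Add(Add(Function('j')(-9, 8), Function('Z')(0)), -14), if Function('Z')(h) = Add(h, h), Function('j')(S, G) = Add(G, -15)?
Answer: -21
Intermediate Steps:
Function('j')(S, G) = Add(-15, G)
Function('Z')(h) = Mul(2, h)
Add(Add(Function('j')(-9, 8), Function('Z')(0)), -14) = Add(Add(Add(-15, 8), Mul(2, 0)), -14) = Add(Add(-7, 0), -14) = Add(-7, -14) = -21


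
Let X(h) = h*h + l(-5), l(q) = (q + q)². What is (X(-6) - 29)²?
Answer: 11449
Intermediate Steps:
l(q) = 4*q² (l(q) = (2*q)² = 4*q²)
X(h) = 100 + h² (X(h) = h*h + 4*(-5)² = h² + 4*25 = h² + 100 = 100 + h²)
(X(-6) - 29)² = ((100 + (-6)²) - 29)² = ((100 + 36) - 29)² = (136 - 29)² = 107² = 11449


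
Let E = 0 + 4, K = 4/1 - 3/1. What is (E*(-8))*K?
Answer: -32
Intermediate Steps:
K = 1 (K = 4*1 - 3*1 = 4 - 3 = 1)
E = 4
(E*(-8))*K = (4*(-8))*1 = -32*1 = -32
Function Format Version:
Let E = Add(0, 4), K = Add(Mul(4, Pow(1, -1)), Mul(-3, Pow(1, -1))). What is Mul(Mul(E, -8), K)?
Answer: -32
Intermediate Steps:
K = 1 (K = Add(Mul(4, 1), Mul(-3, 1)) = Add(4, -3) = 1)
E = 4
Mul(Mul(E, -8), K) = Mul(Mul(4, -8), 1) = Mul(-32, 1) = -32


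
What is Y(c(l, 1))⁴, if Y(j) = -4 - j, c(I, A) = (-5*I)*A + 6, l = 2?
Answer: 0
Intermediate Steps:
c(I, A) = 6 - 5*A*I (c(I, A) = -5*A*I + 6 = 6 - 5*A*I)
Y(c(l, 1))⁴ = (-4 - (6 - 5*1*2))⁴ = (-4 - (6 - 10))⁴ = (-4 - 1*(-4))⁴ = (-4 + 4)⁴ = 0⁴ = 0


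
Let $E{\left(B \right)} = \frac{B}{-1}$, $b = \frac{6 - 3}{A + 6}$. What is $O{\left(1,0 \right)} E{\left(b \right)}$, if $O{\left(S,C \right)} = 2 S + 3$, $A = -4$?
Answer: $- \frac{15}{2} \approx -7.5$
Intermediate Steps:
$O{\left(S,C \right)} = 3 + 2 S$
$b = \frac{3}{2}$ ($b = \frac{6 - 3}{-4 + 6} = \frac{3}{2} \approx 1.5$)
$E{\left(B \right)} = - B$ ($E{\left(B \right)} = B \left(-1\right) = - B$)
$O{\left(1,0 \right)} E{\left(b \right)} = \left(3 + 2 \cdot 1\right) \left(\left(-1\right) \frac{3}{2}\right) = \left(3 + 2\right) \left(- \frac{3}{2}\right) = 5 \left(- \frac{3}{2}\right) = - \frac{15}{2}$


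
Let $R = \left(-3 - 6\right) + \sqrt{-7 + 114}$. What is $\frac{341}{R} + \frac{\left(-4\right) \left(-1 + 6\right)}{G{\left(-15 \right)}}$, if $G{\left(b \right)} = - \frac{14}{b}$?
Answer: $\frac{17583}{182} + \frac{341 \sqrt{107}}{26} \approx 232.28$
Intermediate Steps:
$R = -9 + \sqrt{107}$ ($R = \left(-3 - 6\right) + \sqrt{107} = -9 + \sqrt{107} \approx 1.3441$)
$\frac{341}{R} + \frac{\left(-4\right) \left(-1 + 6\right)}{G{\left(-15 \right)}} = \frac{341}{-9 + \sqrt{107}} + \frac{\left(-4\right) \left(-1 + 6\right)}{\left(-14\right) \frac{1}{-15}} = \frac{341}{-9 + \sqrt{107}} + \frac{\left(-4\right) 5}{\left(-14\right) \left(- \frac{1}{15}\right)} = \frac{341}{-9 + \sqrt{107}} - \frac{20}{\frac{14}{15}} = \frac{341}{-9 + \sqrt{107}} - \frac{150}{7} = - \frac{150}{7} + \frac{341}{-9 + \sqrt{107}}$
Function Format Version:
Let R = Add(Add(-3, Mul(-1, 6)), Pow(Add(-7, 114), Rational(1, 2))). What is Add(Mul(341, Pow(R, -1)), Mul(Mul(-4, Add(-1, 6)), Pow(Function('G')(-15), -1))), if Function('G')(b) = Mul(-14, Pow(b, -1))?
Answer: Add(Rational(17583, 182), Mul(Rational(341, 26), Pow(107, Rational(1, 2)))) ≈ 232.28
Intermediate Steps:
R = Add(-9, Pow(107, Rational(1, 2))) (R = Add(Add(-3, -6), Pow(107, Rational(1, 2))) = Add(-9, Pow(107, Rational(1, 2))) ≈ 1.3441)
Add(Mul(341, Pow(R, -1)), Mul(Mul(-4, Add(-1, 6)), Pow(Function('G')(-15), -1))) = Add(Mul(341, Pow(Add(-9, Pow(107, Rational(1, 2))), -1)), Mul(Mul(-4, Add(-1, 6)), Pow(Mul(-14, Pow(-15, -1)), -1))) = Add(Mul(341, Pow(Add(-9, Pow(107, Rational(1, 2))), -1)), Mul(Mul(-4, 5), Pow(Mul(-14, Rational(-1, 15)), -1))) = Add(Mul(341, Pow(Add(-9, Pow(107, Rational(1, 2))), -1)), Mul(-20, Pow(Rational(14, 15), -1))) = Add(Mul(341, Pow(Add(-9, Pow(107, Rational(1, 2))), -1)), Mul(-20, Rational(15, 14))) = Add(Mul(341, Pow(Add(-9, Pow(107, Rational(1, 2))), -1)), Rational(-150, 7)) = Add(Rational(-150, 7), Mul(341, Pow(Add(-9, Pow(107, Rational(1, 2))), -1)))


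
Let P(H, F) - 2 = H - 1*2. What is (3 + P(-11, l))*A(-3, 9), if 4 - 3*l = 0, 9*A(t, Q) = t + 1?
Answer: 16/9 ≈ 1.7778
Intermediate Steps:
A(t, Q) = ⅑ + t/9 (A(t, Q) = (t + 1)/9 = (1 + t)/9 = ⅑ + t/9)
l = 4/3 (l = 4/3 - ⅓*0 = 4/3 + 0 = 4/3 ≈ 1.3333)
P(H, F) = H (P(H, F) = 2 + (H - 1*2) = 2 + (H - 2) = 2 + (-2 + H) = H)
(3 + P(-11, l))*A(-3, 9) = (3 - 11)*(⅑ + (⅑)*(-3)) = -8*(⅑ - ⅓) = -8*(-2/9) = 16/9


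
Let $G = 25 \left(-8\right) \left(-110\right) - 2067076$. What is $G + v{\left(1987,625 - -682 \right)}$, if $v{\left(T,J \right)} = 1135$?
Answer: $-2043941$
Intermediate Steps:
$G = -2045076$ ($G = \left(-200\right) \left(-110\right) - 2067076 = 22000 - 2067076 = -2045076$)
$G + v{\left(1987,625 - -682 \right)} = -2045076 + 1135 = -2043941$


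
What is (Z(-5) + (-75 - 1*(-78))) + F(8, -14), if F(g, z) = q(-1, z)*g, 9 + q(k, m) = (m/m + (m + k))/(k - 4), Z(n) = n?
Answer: -258/5 ≈ -51.600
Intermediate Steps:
q(k, m) = -9 + (1 + k + m)/(-4 + k) (q(k, m) = -9 + (m/m + (m + k))/(k - 4) = -9 + (1 + (k + m))/(-4 + k) = -9 + (1 + k + m)/(-4 + k))
F(g, z) = g*(-9 - z/5) (F(g, z) = ((37 + z - 8*(-1))/(-4 - 1))*g = ((37 + z + 8)/(-5))*g = (-(45 + z)/5)*g = (-9 - z/5)*g = g*(-9 - z/5))
(Z(-5) + (-75 - 1*(-78))) + F(8, -14) = (-5 + (-75 - 1*(-78))) - ⅕*8*(45 - 14) = (-5 + (-75 + 78)) - ⅕*8*31 = (-5 + 3) - 248/5 = -2 - 248/5 = -258/5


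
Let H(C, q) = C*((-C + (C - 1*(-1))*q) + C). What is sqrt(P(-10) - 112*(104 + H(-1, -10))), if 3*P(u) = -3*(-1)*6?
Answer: I*sqrt(11642) ≈ 107.9*I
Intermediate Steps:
P(u) = 6 (P(u) = (-3*(-1)*6)/3 = (3*6)/3 = (1/3)*18 = 6)
H(C, q) = C*q*(1 + C) (H(C, q) = C*((-C + (C + 1)*q) + C) = C*((-C + (1 + C)*q) + C) = C*((-C + q*(1 + C)) + C) = C*(q*(1 + C)) = C*q*(1 + C))
sqrt(P(-10) - 112*(104 + H(-1, -10))) = sqrt(6 - 112*(104 - 1*(-10)*(1 - 1))) = sqrt(6 - 112*(104 - 1*(-10)*0)) = sqrt(6 - 112*(104 + 0)) = sqrt(6 - 112*104) = sqrt(6 - 11648) = sqrt(-11642) = I*sqrt(11642)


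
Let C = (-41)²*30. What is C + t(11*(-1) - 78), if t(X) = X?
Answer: 50341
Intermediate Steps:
C = 50430 (C = 1681*30 = 50430)
C + t(11*(-1) - 78) = 50430 + (11*(-1) - 78) = 50430 + (-11 - 78) = 50430 - 89 = 50341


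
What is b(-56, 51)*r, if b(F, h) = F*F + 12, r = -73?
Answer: -229804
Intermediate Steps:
b(F, h) = 12 + F**2 (b(F, h) = F**2 + 12 = 12 + F**2)
b(-56, 51)*r = (12 + (-56)**2)*(-73) = (12 + 3136)*(-73) = 3148*(-73) = -229804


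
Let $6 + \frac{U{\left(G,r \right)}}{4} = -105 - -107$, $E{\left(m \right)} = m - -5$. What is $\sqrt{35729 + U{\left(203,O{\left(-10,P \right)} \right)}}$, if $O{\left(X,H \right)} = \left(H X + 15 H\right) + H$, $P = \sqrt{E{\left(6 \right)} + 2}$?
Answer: $\sqrt{35713} \approx 188.98$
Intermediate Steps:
$E{\left(m \right)} = 5 + m$ ($E{\left(m \right)} = m + 5 = 5 + m$)
$P = \sqrt{13}$ ($P = \sqrt{\left(5 + 6\right) + 2} = \sqrt{11 + 2} = \sqrt{13} \approx 3.6056$)
$O{\left(X,H \right)} = 16 H + H X$ ($O{\left(X,H \right)} = \left(15 H + H X\right) + H = 16 H + H X$)
$U{\left(G,r \right)} = -16$ ($U{\left(G,r \right)} = -24 + 4 \left(-105 - -107\right) = -24 + 4 \left(-105 + 107\right) = -24 + 4 \cdot 2 = -24 + 8 = -16$)
$\sqrt{35729 + U{\left(203,O{\left(-10,P \right)} \right)}} = \sqrt{35729 - 16} = \sqrt{35713}$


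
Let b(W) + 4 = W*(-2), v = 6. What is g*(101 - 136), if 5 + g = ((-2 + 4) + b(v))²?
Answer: -6685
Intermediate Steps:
b(W) = -4 - 2*W (b(W) = -4 + W*(-2) = -4 - 2*W)
g = 191 (g = -5 + ((-2 + 4) + (-4 - 2*6))² = -5 + (2 + (-4 - 12))² = -5 + (2 - 16)² = -5 + (-14)² = -5 + 196 = 191)
g*(101 - 136) = 191*(101 - 136) = 191*(-35) = -6685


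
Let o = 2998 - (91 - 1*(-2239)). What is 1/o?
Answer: 1/668 ≈ 0.0014970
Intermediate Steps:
o = 668 (o = 2998 - (91 + 2239) = 2998 - 1*2330 = 2998 - 2330 = 668)
1/o = 1/668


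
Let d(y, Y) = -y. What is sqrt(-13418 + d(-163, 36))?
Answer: I*sqrt(13255) ≈ 115.13*I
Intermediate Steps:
sqrt(-13418 + d(-163, 36)) = sqrt(-13418 - 1*(-163)) = sqrt(-13418 + 163) = sqrt(-13255) = I*sqrt(13255)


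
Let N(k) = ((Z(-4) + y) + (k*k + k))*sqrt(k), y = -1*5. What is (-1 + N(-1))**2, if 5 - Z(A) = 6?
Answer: -35 + 12*I ≈ -35.0 + 12.0*I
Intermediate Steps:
Z(A) = -1 (Z(A) = 5 - 1*6 = 5 - 6 = -1)
y = -5
N(k) = sqrt(k)*(-6 + k + k**2) (N(k) = ((-1 - 5) + (k*k + k))*sqrt(k) = (-6 + (k**2 + k))*sqrt(k) = (-6 + (k + k**2))*sqrt(k) = (-6 + k + k**2)*sqrt(k) = sqrt(k)*(-6 + k + k**2))
(-1 + N(-1))**2 = (-1 + sqrt(-1)*(-6 - 1 + (-1)**2))**2 = (-1 + I*(-6 - 1 + 1))**2 = (-1 + I*(-6))**2 = (-1 - 6*I)**2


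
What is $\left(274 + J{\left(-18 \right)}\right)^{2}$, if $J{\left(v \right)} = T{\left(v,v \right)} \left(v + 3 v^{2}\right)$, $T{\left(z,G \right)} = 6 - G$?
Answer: $536848900$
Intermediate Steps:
$J{\left(v \right)} = \left(6 - v\right) \left(v + 3 v^{2}\right)$
$\left(274 + J{\left(-18 \right)}\right)^{2} = \left(274 - - 18 \left(1 + 3 \left(-18\right)\right) \left(-6 - 18\right)\right)^{2} = \left(274 - \left(-18\right) \left(1 - 54\right) \left(-24\right)\right)^{2} = \left(274 - \left(-18\right) \left(-53\right) \left(-24\right)\right)^{2} = \left(274 + 22896\right)^{2} = 23170^{2} = 536848900$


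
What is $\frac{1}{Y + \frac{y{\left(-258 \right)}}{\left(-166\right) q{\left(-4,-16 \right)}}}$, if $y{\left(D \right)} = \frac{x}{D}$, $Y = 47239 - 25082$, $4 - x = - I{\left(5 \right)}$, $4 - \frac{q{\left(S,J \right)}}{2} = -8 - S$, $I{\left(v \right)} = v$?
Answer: $\frac{228416}{5061013315} \approx 4.5132 \cdot 10^{-5}$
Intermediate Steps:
$q{\left(S,J \right)} = 24 + 2 S$ ($q{\left(S,J \right)} = 8 - 2 \left(-8 - S\right) = 8 + \left(16 + 2 S\right) = 24 + 2 S$)
$x = 9$ ($x = 4 - \left(-1\right) 5 = 4 - -5 = 4 + 5 = 9$)
$Y = 22157$
$y{\left(D \right)} = \frac{9}{D}$
$\frac{1}{Y + \frac{y{\left(-258 \right)}}{\left(-166\right) q{\left(-4,-16 \right)}}} = \frac{1}{22157 + \frac{9 \frac{1}{-258}}{\left(-166\right) \left(24 + 2 \left(-4\right)\right)}} = \frac{1}{22157 + \frac{9 \left(- \frac{1}{258}\right)}{\left(-166\right) \left(24 - 8\right)}} = \frac{1}{22157 - \frac{3}{86 \left(\left(-166\right) 16\right)}} = \frac{1}{22157 - \frac{3}{86 \left(-2656\right)}} = \frac{1}{22157 - - \frac{3}{228416}} = \frac{1}{22157 + \frac{3}{228416}} = \frac{1}{\frac{5061013315}{228416}} = \frac{228416}{5061013315}$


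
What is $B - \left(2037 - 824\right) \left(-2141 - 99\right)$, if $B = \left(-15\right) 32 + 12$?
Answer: $2716652$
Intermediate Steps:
$B = -468$ ($B = -480 + 12 = -468$)
$B - \left(2037 - 824\right) \left(-2141 - 99\right) = -468 - \left(2037 - 824\right) \left(-2141 - 99\right) = -468 - 1213 \left(-2240\right) = -468 - -2717120 = -468 + 2717120 = 2716652$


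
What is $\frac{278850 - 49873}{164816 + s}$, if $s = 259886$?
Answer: $\frac{228977}{424702} \approx 0.53915$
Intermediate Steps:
$\frac{278850 - 49873}{164816 + s} = \frac{278850 - 49873}{164816 + 259886} = \frac{228977}{424702}$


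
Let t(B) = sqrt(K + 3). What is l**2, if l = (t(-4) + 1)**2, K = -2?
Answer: 16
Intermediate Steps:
t(B) = 1 (t(B) = sqrt(-2 + 3) = sqrt(1) = 1)
l = 4 (l = (1 + 1)**2 = 2**2 = 4)
l**2 = 4**2 = 16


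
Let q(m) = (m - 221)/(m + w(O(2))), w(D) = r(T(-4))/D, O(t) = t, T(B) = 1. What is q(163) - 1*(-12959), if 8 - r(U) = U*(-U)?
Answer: 4341149/335 ≈ 12959.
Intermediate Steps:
r(U) = 8 + U² (r(U) = 8 - U*(-U) = 8 - (-1)*U² = 8 + U²)
w(D) = 9/D (w(D) = (8 + 1²)/D = (8 + 1)/D = 9/D)
q(m) = (-221 + m)/(9/2 + m) (q(m) = (m - 221)/(m + 9/2) = (-221 + m)/(m + 9*(½)) = (-221 + m)/(m + 9/2) = (-221 + m)/(9/2 + m))
q(163) - 1*(-12959) = 2*(-221 + 163)/(9 + 2*163) - 1*(-12959) = 2*(-58)/(9 + 326) + 12959 = 2*(-58)/335 + 12959 = 2*(1/335)*(-58) + 12959 = -116/335 + 12959 = 4341149/335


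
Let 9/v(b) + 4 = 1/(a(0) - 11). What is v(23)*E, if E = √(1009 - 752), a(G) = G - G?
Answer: -11*√257/5 ≈ -35.269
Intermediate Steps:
a(G) = 0
v(b) = -11/5 (v(b) = 9/(-4 + 1/(0 - 11)) = 9/(-4 + 1/(-11)) = 9/(-4 - 1/11) = 9/(-45/11) = 9*(-11/45) = -11/5)
E = √257 ≈ 16.031
v(23)*E = -11*√257/5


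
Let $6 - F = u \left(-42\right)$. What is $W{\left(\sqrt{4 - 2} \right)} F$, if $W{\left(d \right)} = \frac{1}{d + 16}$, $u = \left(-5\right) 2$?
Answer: $- \frac{3312}{127} + \frac{207 \sqrt{2}}{127} \approx -23.774$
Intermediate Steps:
$u = -10$
$W{\left(d \right)} = \frac{1}{16 + d}$
$F = -414$ ($F = 6 - \left(-10\right) \left(-42\right) = 6 - 420 = -414$)
$W{\left(\sqrt{4 - 2} \right)} F = \frac{1}{16 + \sqrt{4 - 2}} \left(-414\right) = \frac{1}{16 + \sqrt{2}} \left(-414\right) = - \frac{414}{16 + \sqrt{2}}$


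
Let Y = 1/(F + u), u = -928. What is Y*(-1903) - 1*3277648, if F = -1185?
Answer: -6925668321/2113 ≈ -3.2776e+6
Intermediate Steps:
Y = -1/2113 (Y = 1/(-1185 - 928) = 1/(-2113) = -1/2113 ≈ -0.00047326)
Y*(-1903) - 1*3277648 = -1/2113*(-1903) - 1*3277648 = 1903/2113 - 3277648 = -6925668321/2113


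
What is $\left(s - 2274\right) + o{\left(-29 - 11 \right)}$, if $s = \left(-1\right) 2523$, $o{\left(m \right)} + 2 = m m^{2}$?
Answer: $-68799$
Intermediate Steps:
$o{\left(m \right)} = -2 + m^{3}$ ($o{\left(m \right)} = -2 + m m^{2} = -2 + m^{3}$)
$s = -2523$
$\left(s - 2274\right) + o{\left(-29 - 11 \right)} = \left(-2523 - 2274\right) + \left(-2 + \left(-29 - 11\right)^{3}\right) = -4797 + \left(-2 + \left(-40\right)^{3}\right) = -4797 - 64002 = -68799$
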